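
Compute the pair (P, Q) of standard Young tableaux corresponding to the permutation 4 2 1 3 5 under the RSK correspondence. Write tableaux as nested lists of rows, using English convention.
P = [[1, 3, 5], [2], [4]], Q = [[1, 4, 5], [2], [3]]

Insert each entry of the permutation into P by Schensted row insertion, recording in Q the position of each new cell.

Insert 4: appended to row 1. P = [[4]].
Insert 2: 2 bumps 4 from row 1; 4 starts row 2. P = [[2], [4]].
Insert 1: 1 bumps 2 from row 1; 2 bumps 4 from row 2; 4 starts row 3. P = [[1], [2], [4]].
Insert 3: appended to row 1. P = [[1, 3], [2], [4]].
Insert 5: appended to row 1. P = [[1, 3, 5], [2], [4]].

So P = [[1, 3, 5], [2], [4]], Q = [[1, 4, 5], [2], [3]].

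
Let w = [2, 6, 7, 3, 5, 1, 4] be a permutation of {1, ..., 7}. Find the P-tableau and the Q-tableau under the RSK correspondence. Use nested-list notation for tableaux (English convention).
P = [[1, 3, 4], [2, 5], [6, 7]], Q = [[1, 2, 3], [4, 5], [6, 7]]

Insert each entry of the permutation into P by Schensted row insertion, recording in Q the position of each new cell.

Insert 2: appended to row 1. P = [[2]], Q = [[1]].
Insert 6: appended to row 1. P = [[2, 6]], Q = [[1, 2]].
Insert 7: appended to row 1. P = [[2, 6, 7]], Q = [[1, 2, 3]].
Insert 3: 3 bumps 6 from row 1; 6 starts row 2. P = [[2, 3, 7], [6]], Q = [[1, 2, 3], [4]].
Insert 5: 5 bumps 7 from row 1; 7 appends to row 2. P = [[2, 3, 5], [6, 7]], Q = [[1, 2, 3], [4, 5]].
Insert 1: 1 bumps 2 from row 1; 2 bumps 6 from row 2; 6 starts row 3. P = [[1, 3, 5], [2, 7], [6]], Q = [[1, 2, 3], [4, 5], [6]].
Insert 4: 4 bumps 5 from row 1; 5 bumps 7 from row 2; 7 appends to row 3. P = [[1, 3, 4], [2, 5], [6, 7]], Q = [[1, 2, 3], [4, 5], [6, 7]].

So P = [[1, 3, 4], [2, 5], [6, 7]], Q = [[1, 2, 3], [4, 5], [6, 7]].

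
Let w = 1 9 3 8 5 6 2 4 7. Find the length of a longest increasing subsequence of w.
5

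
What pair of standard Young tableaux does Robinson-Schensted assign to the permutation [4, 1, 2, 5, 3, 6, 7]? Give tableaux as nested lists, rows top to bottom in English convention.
Insert each entry of the permutation into P by Schensted row insertion, recording in Q the position of each new cell.

After inserting 4: P = [[4]].
After inserting 1: P = [[1], [4]].
After inserting 2: P = [[1, 2], [4]].
After inserting 5: P = [[1, 2, 5], [4]].
After inserting 3: P = [[1, 2, 3], [4, 5]].
After inserting 6: P = [[1, 2, 3, 6], [4, 5]].
After inserting 7: P = [[1, 2, 3, 6, 7], [4, 5]].

So P = [[1, 2, 3, 6, 7], [4, 5]], Q = [[1, 3, 4, 6, 7], [2, 5]].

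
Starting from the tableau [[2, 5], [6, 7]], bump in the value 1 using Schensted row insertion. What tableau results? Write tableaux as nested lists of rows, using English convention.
[[1, 5], [2, 7], [6]]

In row 1, 1 replaces 2 (the leftmost entry greater than 1); 2 is bumped to row 2. In row 2, 2 replaces 6 (the leftmost entry greater than 2); 6 is bumped to row 3. 6 starts a new row 3. The new tableau is [[1, 5], [2, 7], [6]].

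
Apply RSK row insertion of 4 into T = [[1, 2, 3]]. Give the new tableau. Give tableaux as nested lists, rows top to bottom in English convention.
[[1, 2, 3, 4]]

4 is larger than every entry of row 1, so it is appended to row 1. The new tableau is [[1, 2, 3, 4]].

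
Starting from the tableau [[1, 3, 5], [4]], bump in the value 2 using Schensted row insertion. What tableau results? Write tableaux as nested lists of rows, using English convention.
[[1, 2, 5], [3], [4]]

In row 1, 2 replaces 3 (the leftmost entry greater than 2); 3 is bumped to row 2. In row 2, 3 replaces 4 (the leftmost entry greater than 3); 4 is bumped to row 3. 4 starts a new row 3. The new tableau is [[1, 2, 5], [3], [4]].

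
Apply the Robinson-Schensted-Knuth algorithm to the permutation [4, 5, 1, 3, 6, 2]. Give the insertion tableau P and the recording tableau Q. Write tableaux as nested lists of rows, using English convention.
P = [[1, 2, 6], [3, 5], [4]], Q = [[1, 2, 5], [3, 4], [6]]

Insert each entry of the permutation into P by Schensted row insertion, recording in Q the position of each new cell.

After inserting 4: P = [[4]].
After inserting 5: P = [[4, 5]].
After inserting 1: P = [[1, 5], [4]].
After inserting 3: P = [[1, 3], [4, 5]].
After inserting 6: P = [[1, 3, 6], [4, 5]].
After inserting 2: P = [[1, 2, 6], [3, 5], [4]].

So P = [[1, 2, 6], [3, 5], [4]], Q = [[1, 2, 5], [3, 4], [6]].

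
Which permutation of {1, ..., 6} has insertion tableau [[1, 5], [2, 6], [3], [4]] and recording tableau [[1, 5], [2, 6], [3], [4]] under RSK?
4 3 2 1 6 5

Reverse the RSK construction: for i from n down to 1, find the cell of Q containing i, remove the entry at that cell from P, and reverse-bump it up through P; the value ejected from row 1 is w(i).

Step i=6: Q has 6 at row 2, column 2; remove 6 from row 2 of P and reverse-bump: 6 enters row 1 and ejects 5. So w(6) = 5. P is now [[1, 6], [2], [3], [4]].
Step i=5: Q has 5 at row 1, column 2; remove that cell from P, ejecting 6. So w(5) = 6. P is now [[1], [2], [3], [4]].
Step i=4: Q has 4 at row 4, column 1; remove 4 from row 4 of P and reverse-bump: 4 enters row 3 and ejects 3; 3 enters row 2 and ejects 2; 2 enters row 1 and ejects 1. So w(4) = 1. P is now [[2], [3], [4]].
Step i=3: Q has 3 at row 3, column 1; remove 4 from row 3 of P and reverse-bump: 4 enters row 2 and ejects 3; 3 enters row 1 and ejects 2. So w(3) = 2. P is now [[3], [4]].
Step i=2: Q has 2 at row 2, column 1; remove 4 from row 2 of P and reverse-bump: 4 enters row 1 and ejects 3. So w(2) = 3. P is now [[4]].
Step i=1: Q has 1 at row 1, column 1; remove that cell from P, ejecting 4. So w(1) = 4. P is now [].

So w = 4 3 2 1 6 5.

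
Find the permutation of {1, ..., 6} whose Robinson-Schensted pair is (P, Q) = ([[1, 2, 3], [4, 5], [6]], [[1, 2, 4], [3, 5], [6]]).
Reverse the RSK construction: for i from n down to 1, find the cell of Q containing i, remove the entry at that cell from P, and reverse-bump it up through P; the value ejected from row 1 is w(i).

Step i=6: Q has 6 at row 3, column 1; remove 6 from row 3 of P and reverse-bump: 6 enters row 2 and ejects 5; 5 enters row 1 and ejects 3. So w(6) = 3. P is now [[1, 2, 5], [4, 6]].
Step i=5: Q has 5 at row 2, column 2; remove 6 from row 2 of P and reverse-bump: 6 enters row 1 and ejects 5. So w(5) = 5. P is now [[1, 2, 6], [4]].
Step i=4: Q has 4 at row 1, column 3; remove that cell from P, ejecting 6. So w(4) = 6. P is now [[1, 2], [4]].
Step i=3: Q has 3 at row 2, column 1; remove 4 from row 2 of P and reverse-bump: 4 enters row 1 and ejects 2. So w(3) = 2. P is now [[1, 4]].
Step i=2: Q has 2 at row 1, column 2; remove that cell from P, ejecting 4. So w(2) = 4. P is now [[1]].
Step i=1: Q has 1 at row 1, column 1; remove that cell from P, ejecting 1. So w(1) = 1. P is now [].

So w = 1 4 2 6 5 3.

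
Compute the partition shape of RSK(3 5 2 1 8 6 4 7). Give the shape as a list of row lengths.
Row-insert each entry into an empty tableau.

After inserting 3: P = [[3]].
After inserting 5: P = [[3, 5]].
After inserting 2: P = [[2, 5], [3]].
After inserting 1: P = [[1, 5], [2], [3]].
After inserting 8: P = [[1, 5, 8], [2], [3]].
After inserting 6: P = [[1, 5, 6], [2, 8], [3]].
After inserting 4: P = [[1, 4, 6], [2, 5], [3, 8]].
After inserting 7: P = [[1, 4, 6, 7], [2, 5], [3, 8]].

The final insertion tableau P = [[1, 4, 6, 7], [2, 5], [3, 8]] has shape [4, 2, 2].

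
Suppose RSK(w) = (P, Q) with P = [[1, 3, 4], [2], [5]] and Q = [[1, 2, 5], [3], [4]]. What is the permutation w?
2 5 3 1 4

Reverse the RSK construction: for i from n down to 1, find the cell of Q containing i, remove the entry at that cell from P, and reverse-bump it up through P; the value ejected from row 1 is w(i).

Step i=5: Q has 5 at row 1, column 3; remove that cell from P, ejecting 4. So w(5) = 4. P is now [[1, 3], [2], [5]].
Step i=4: Q has 4 at row 3, column 1; remove 5 from row 3 of P and reverse-bump: 5 enters row 2 and ejects 2; 2 enters row 1 and ejects 1. So w(4) = 1. P is now [[2, 3], [5]].
Step i=3: Q has 3 at row 2, column 1; remove 5 from row 2 of P and reverse-bump: 5 enters row 1 and ejects 3. So w(3) = 3. P is now [[2, 5]].
Step i=2: Q has 2 at row 1, column 2; remove that cell from P, ejecting 5. So w(2) = 5. P is now [[2]].
Step i=1: Q has 1 at row 1, column 1; remove that cell from P, ejecting 2. So w(1) = 2. P is now [].

So w = 2 5 3 1 4.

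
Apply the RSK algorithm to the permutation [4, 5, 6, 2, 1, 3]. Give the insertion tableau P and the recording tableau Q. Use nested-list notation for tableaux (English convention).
Insert each entry of the permutation into P by Schensted row insertion, recording in Q the position of each new cell.

Insert 4: appended to row 1. P = [[4]].
Insert 5: appended to row 1. P = [[4, 5]].
Insert 6: appended to row 1. P = [[4, 5, 6]].
Insert 2: 2 bumps 4 from row 1; 4 starts row 2. P = [[2, 5, 6], [4]].
Insert 1: 1 bumps 2 from row 1; 2 bumps 4 from row 2; 4 starts row 3. P = [[1, 5, 6], [2], [4]].
Insert 3: 3 bumps 5 from row 1; 5 appends to row 2. P = [[1, 3, 6], [2, 5], [4]].

So P = [[1, 3, 6], [2, 5], [4]], Q = [[1, 2, 3], [4, 6], [5]].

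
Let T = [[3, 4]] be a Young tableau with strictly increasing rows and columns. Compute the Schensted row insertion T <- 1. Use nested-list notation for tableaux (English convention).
In row 1, 1 replaces 3 (the leftmost entry greater than 1); 3 is bumped to row 2. 3 starts a new row 2. The new tableau is [[1, 4], [3]].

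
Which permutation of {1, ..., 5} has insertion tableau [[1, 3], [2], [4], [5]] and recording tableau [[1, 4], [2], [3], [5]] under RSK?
Reverse the RSK construction: for i from n down to 1, find the cell of Q containing i, remove the entry at that cell from P, and reverse-bump it up through P; the value ejected from row 1 is w(i).

Step i=5: Q has 5 at row 4, column 1; remove 5 from row 4 of P and reverse-bump: 5 enters row 3 and ejects 4; 4 enters row 2 and ejects 2; 2 enters row 1 and ejects 1. So w(5) = 1. P is now [[2, 3], [4], [5]].
Step i=4: Q has 4 at row 1, column 2; remove that cell from P, ejecting 3. So w(4) = 3. P is now [[2], [4], [5]].
Step i=3: Q has 3 at row 3, column 1; remove 5 from row 3 of P and reverse-bump: 5 enters row 2 and ejects 4; 4 enters row 1 and ejects 2. So w(3) = 2. P is now [[4], [5]].
Step i=2: Q has 2 at row 2, column 1; remove 5 from row 2 of P and reverse-bump: 5 enters row 1 and ejects 4. So w(2) = 4. P is now [[5]].
Step i=1: Q has 1 at row 1, column 1; remove that cell from P, ejecting 5. So w(1) = 5. P is now [].

So w = 5 4 2 3 1.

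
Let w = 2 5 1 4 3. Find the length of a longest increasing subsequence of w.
2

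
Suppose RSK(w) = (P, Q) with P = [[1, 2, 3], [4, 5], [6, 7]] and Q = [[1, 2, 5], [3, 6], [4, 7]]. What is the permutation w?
Reverse the RSK construction: for i from n down to 1, find the cell of Q containing i, remove the entry at that cell from P, and reverse-bump it up through P; the value ejected from row 1 is w(i).

Step i=7: Q has 7 at row 3, column 2; remove 7 from row 3 of P and reverse-bump: 7 enters row 2 and ejects 5; 5 enters row 1 and ejects 3. So w(7) = 3. P is now [[1, 2, 5], [4, 7], [6]].
Step i=6: Q has 6 at row 2, column 2; remove 7 from row 2 of P and reverse-bump: 7 enters row 1 and ejects 5. So w(6) = 5. P is now [[1, 2, 7], [4], [6]].
Step i=5: Q has 5 at row 1, column 3; remove that cell from P, ejecting 7. So w(5) = 7. P is now [[1, 2], [4], [6]].
Step i=4: Q has 4 at row 3, column 1; remove 6 from row 3 of P and reverse-bump: 6 enters row 2 and ejects 4; 4 enters row 1 and ejects 2. So w(4) = 2. P is now [[1, 4], [6]].
Step i=3: Q has 3 at row 2, column 1; remove 6 from row 2 of P and reverse-bump: 6 enters row 1 and ejects 4. So w(3) = 4. P is now [[1, 6]].
Step i=2: Q has 2 at row 1, column 2; remove that cell from P, ejecting 6. So w(2) = 6. P is now [[1]].
Step i=1: Q has 1 at row 1, column 1; remove that cell from P, ejecting 1. So w(1) = 1. P is now [].

So w = 1 6 4 2 7 5 3.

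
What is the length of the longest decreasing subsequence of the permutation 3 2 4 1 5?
3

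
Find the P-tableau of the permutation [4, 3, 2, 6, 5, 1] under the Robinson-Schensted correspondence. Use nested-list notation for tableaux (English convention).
P = [[1, 5], [2, 6], [3], [4]]

After inserting 4: P = [[4]].
After inserting 3: P = [[3], [4]].
After inserting 2: P = [[2], [3], [4]].
After inserting 6: P = [[2, 6], [3], [4]].
After inserting 5: P = [[2, 5], [3, 6], [4]].
After inserting 1: P = [[1, 5], [2, 6], [3], [4]].

So P = [[1, 5], [2, 6], [3], [4]].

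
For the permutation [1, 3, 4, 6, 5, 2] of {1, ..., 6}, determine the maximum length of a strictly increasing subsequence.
4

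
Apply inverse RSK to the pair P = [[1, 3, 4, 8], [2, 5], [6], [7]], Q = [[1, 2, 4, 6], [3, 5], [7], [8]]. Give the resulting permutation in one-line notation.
2 3 1 7 6 8 5 4

Reverse the RSK construction: for i from n down to 1, find the cell of Q containing i, remove the entry at that cell from P, and reverse-bump it up through P; the value ejected from row 1 is w(i).

Step i=8: Q has 8 at row 4, column 1; remove 7 from row 4 of P and reverse-bump: 7 enters row 3 and ejects 6; 6 enters row 2 and ejects 5; 5 enters row 1 and ejects 4. So w(8) = 4. P is now [[1, 3, 5, 8], [2, 6], [7]].
Step i=7: Q has 7 at row 3, column 1; remove 7 from row 3 of P and reverse-bump: 7 enters row 2 and ejects 6; 6 enters row 1 and ejects 5. So w(7) = 5. P is now [[1, 3, 6, 8], [2, 7]].
Step i=6: Q has 6 at row 1, column 4; remove that cell from P, ejecting 8. So w(6) = 8. P is now [[1, 3, 6], [2, 7]].
Step i=5: Q has 5 at row 2, column 2; remove 7 from row 2 of P and reverse-bump: 7 enters row 1 and ejects 6. So w(5) = 6. P is now [[1, 3, 7], [2]].
Step i=4: Q has 4 at row 1, column 3; remove that cell from P, ejecting 7. So w(4) = 7. P is now [[1, 3], [2]].
Step i=3: Q has 3 at row 2, column 1; remove 2 from row 2 of P and reverse-bump: 2 enters row 1 and ejects 1. So w(3) = 1. P is now [[2, 3]].
Step i=2: Q has 2 at row 1, column 2; remove that cell from P, ejecting 3. So w(2) = 3. P is now [[2]].
Step i=1: Q has 1 at row 1, column 1; remove that cell from P, ejecting 2. So w(1) = 2. P is now [].

So w = 2 3 1 7 6 8 5 4.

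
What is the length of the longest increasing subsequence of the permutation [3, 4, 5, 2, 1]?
3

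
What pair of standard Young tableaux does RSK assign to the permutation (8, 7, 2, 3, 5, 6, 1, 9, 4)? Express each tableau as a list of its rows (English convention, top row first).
Insert each entry of the permutation into P by Schensted row insertion, recording in Q the position of each new cell.

Insert 8: appended to row 1. P = [[8]].
Insert 7: 7 bumps 8 from row 1; 8 starts row 2. P = [[7], [8]].
Insert 2: 2 bumps 7 from row 1; 7 bumps 8 from row 2; 8 starts row 3. P = [[2], [7], [8]].
Insert 3: appended to row 1. P = [[2, 3], [7], [8]].
Insert 5: appended to row 1. P = [[2, 3, 5], [7], [8]].
Insert 6: appended to row 1. P = [[2, 3, 5, 6], [7], [8]].
Insert 1: 1 bumps 2 from row 1; 2 bumps 7 from row 2; 7 bumps 8 from row 3; 8 starts row 4. P = [[1, 3, 5, 6], [2], [7], [8]].
Insert 9: appended to row 1. P = [[1, 3, 5, 6, 9], [2], [7], [8]].
Insert 4: 4 bumps 5 from row 1; 5 appends to row 2. P = [[1, 3, 4, 6, 9], [2, 5], [7], [8]].

So P = [[1, 3, 4, 6, 9], [2, 5], [7], [8]], Q = [[1, 4, 5, 6, 8], [2, 9], [3], [7]].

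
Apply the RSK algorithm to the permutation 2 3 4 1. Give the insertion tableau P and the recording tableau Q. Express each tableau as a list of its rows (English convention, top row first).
P = [[1, 3, 4], [2]], Q = [[1, 2, 3], [4]]

Insert each entry of the permutation into P by Schensted row insertion, recording in Q the position of each new cell.

Insert 2: appended to row 1. P = [[2]], Q = [[1]].
Insert 3: appended to row 1. P = [[2, 3]], Q = [[1, 2]].
Insert 4: appended to row 1. P = [[2, 3, 4]], Q = [[1, 2, 3]].
Insert 1: 1 bumps 2 from row 1; 2 starts row 2. P = [[1, 3, 4], [2]], Q = [[1, 2, 3], [4]].

So P = [[1, 3, 4], [2]], Q = [[1, 2, 3], [4]].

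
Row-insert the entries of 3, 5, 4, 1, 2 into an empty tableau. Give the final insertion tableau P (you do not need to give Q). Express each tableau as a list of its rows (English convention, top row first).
After inserting 3: P = [[3]].
After inserting 5: P = [[3, 5]].
After inserting 4: P = [[3, 4], [5]].
After inserting 1: P = [[1, 4], [3], [5]].
After inserting 2: P = [[1, 2], [3, 4], [5]].

So P = [[1, 2], [3, 4], [5]].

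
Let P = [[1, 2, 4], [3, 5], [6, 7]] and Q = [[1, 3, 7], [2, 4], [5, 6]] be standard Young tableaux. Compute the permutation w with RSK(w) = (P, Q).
6 3 7 5 1 2 4

Reverse the RSK construction: for i from n down to 1, find the cell of Q containing i, remove the entry at that cell from P, and reverse-bump it up through P; the value ejected from row 1 is w(i).

Step i=7: Q has 7 at row 1, column 3; remove that cell from P, ejecting 4. So w(7) = 4. P is now [[1, 2], [3, 5], [6, 7]].
Step i=6: Q has 6 at row 3, column 2; remove 7 from row 3 of P and reverse-bump: 7 enters row 2 and ejects 5; 5 enters row 1 and ejects 2. So w(6) = 2. P is now [[1, 5], [3, 7], [6]].
Step i=5: Q has 5 at row 3, column 1; remove 6 from row 3 of P and reverse-bump: 6 enters row 2 and ejects 3; 3 enters row 1 and ejects 1. So w(5) = 1. P is now [[3, 5], [6, 7]].
Step i=4: Q has 4 at row 2, column 2; remove 7 from row 2 of P and reverse-bump: 7 enters row 1 and ejects 5. So w(4) = 5. P is now [[3, 7], [6]].
Step i=3: Q has 3 at row 1, column 2; remove that cell from P, ejecting 7. So w(3) = 7. P is now [[3], [6]].
Step i=2: Q has 2 at row 2, column 1; remove 6 from row 2 of P and reverse-bump: 6 enters row 1 and ejects 3. So w(2) = 3. P is now [[6]].
Step i=1: Q has 1 at row 1, column 1; remove that cell from P, ejecting 6. So w(1) = 6. P is now [].

So w = 6 3 7 5 1 2 4.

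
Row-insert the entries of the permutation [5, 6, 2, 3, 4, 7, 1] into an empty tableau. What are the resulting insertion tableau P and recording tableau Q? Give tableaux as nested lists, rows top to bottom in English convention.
Insert each entry of the permutation into P by Schensted row insertion, recording in Q the position of each new cell.

After inserting 5: P = [[5]].
After inserting 6: P = [[5, 6]].
After inserting 2: P = [[2, 6], [5]].
After inserting 3: P = [[2, 3], [5, 6]].
After inserting 4: P = [[2, 3, 4], [5, 6]].
After inserting 7: P = [[2, 3, 4, 7], [5, 6]].
After inserting 1: P = [[1, 3, 4, 7], [2, 6], [5]].

So P = [[1, 3, 4, 7], [2, 6], [5]], Q = [[1, 2, 5, 6], [3, 4], [7]].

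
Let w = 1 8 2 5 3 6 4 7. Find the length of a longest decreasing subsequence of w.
3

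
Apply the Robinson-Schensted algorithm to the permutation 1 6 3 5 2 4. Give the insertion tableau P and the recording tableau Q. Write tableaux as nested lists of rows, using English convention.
P = [[1, 2, 4], [3, 5], [6]], Q = [[1, 2, 4], [3, 6], [5]]

Insert each entry of the permutation into P by Schensted row insertion, recording in Q the position of each new cell.

Insert 1: appended to row 1. P = [[1]], Q = [[1]].
Insert 6: appended to row 1. P = [[1, 6]], Q = [[1, 2]].
Insert 3: 3 bumps 6 from row 1; 6 starts row 2. P = [[1, 3], [6]], Q = [[1, 2], [3]].
Insert 5: appended to row 1. P = [[1, 3, 5], [6]], Q = [[1, 2, 4], [3]].
Insert 2: 2 bumps 3 from row 1; 3 bumps 6 from row 2; 6 starts row 3. P = [[1, 2, 5], [3], [6]], Q = [[1, 2, 4], [3], [5]].
Insert 4: 4 bumps 5 from row 1; 5 appends to row 2. P = [[1, 2, 4], [3, 5], [6]], Q = [[1, 2, 4], [3, 6], [5]].

So P = [[1, 2, 4], [3, 5], [6]], Q = [[1, 2, 4], [3, 6], [5]].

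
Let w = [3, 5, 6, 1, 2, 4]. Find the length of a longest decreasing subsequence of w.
2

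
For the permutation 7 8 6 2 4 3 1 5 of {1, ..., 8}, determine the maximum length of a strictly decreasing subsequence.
5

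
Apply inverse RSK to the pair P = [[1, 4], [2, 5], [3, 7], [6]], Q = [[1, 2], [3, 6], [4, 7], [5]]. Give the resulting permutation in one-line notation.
Reverse the RSK construction: for i from n down to 1, find the cell of Q containing i, remove the entry at that cell from P, and reverse-bump it up through P; the value ejected from row 1 is w(i).

Step i=7: Q has 7 at row 3, column 2; remove 7 from row 3 of P and reverse-bump: 7 enters row 2 and ejects 5; 5 enters row 1 and ejects 4. So w(7) = 4. P is now [[1, 5], [2, 7], [3], [6]].
Step i=6: Q has 6 at row 2, column 2; remove 7 from row 2 of P and reverse-bump: 7 enters row 1 and ejects 5. So w(6) = 5. P is now [[1, 7], [2], [3], [6]].
Step i=5: Q has 5 at row 4, column 1; remove 6 from row 4 of P and reverse-bump: 6 enters row 3 and ejects 3; 3 enters row 2 and ejects 2; 2 enters row 1 and ejects 1. So w(5) = 1. P is now [[2, 7], [3], [6]].
Step i=4: Q has 4 at row 3, column 1; remove 6 from row 3 of P and reverse-bump: 6 enters row 2 and ejects 3; 3 enters row 1 and ejects 2. So w(4) = 2. P is now [[3, 7], [6]].
Step i=3: Q has 3 at row 2, column 1; remove 6 from row 2 of P and reverse-bump: 6 enters row 1 and ejects 3. So w(3) = 3. P is now [[6, 7]].
Step i=2: Q has 2 at row 1, column 2; remove that cell from P, ejecting 7. So w(2) = 7. P is now [[6]].
Step i=1: Q has 1 at row 1, column 1; remove that cell from P, ejecting 6. So w(1) = 6. P is now [].

So w = 6 7 3 2 1 5 4.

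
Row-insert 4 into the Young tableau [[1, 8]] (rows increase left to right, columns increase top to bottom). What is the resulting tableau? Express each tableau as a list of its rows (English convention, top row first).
In row 1, 4 replaces 8 (the leftmost entry greater than 4); 8 is bumped to row 2. 8 starts a new row 2. The new tableau is [[1, 4], [8]].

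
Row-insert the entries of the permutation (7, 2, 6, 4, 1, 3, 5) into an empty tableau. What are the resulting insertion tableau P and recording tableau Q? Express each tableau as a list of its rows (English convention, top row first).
Insert each entry of the permutation into P by Schensted row insertion, recording in Q the position of each new cell.

After inserting 7: P = [[7]].
After inserting 2: P = [[2], [7]].
After inserting 6: P = [[2, 6], [7]].
After inserting 4: P = [[2, 4], [6], [7]].
After inserting 1: P = [[1, 4], [2], [6], [7]].
After inserting 3: P = [[1, 3], [2, 4], [6], [7]].
After inserting 5: P = [[1, 3, 5], [2, 4], [6], [7]].

So P = [[1, 3, 5], [2, 4], [6], [7]], Q = [[1, 3, 7], [2, 6], [4], [5]].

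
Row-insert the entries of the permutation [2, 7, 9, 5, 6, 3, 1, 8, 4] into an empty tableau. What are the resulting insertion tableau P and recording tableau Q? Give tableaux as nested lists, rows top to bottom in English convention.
P = [[1, 3, 4, 8], [2, 6], [5, 9], [7]], Q = [[1, 2, 3, 8], [4, 5], [6, 9], [7]]

Insert each entry of the permutation into P by Schensted row insertion, recording in Q the position of each new cell.

Insert 2: appended to row 1. P = [[2]], Q = [[1]].
Insert 7: appended to row 1. P = [[2, 7]], Q = [[1, 2]].
Insert 9: appended to row 1. P = [[2, 7, 9]], Q = [[1, 2, 3]].
Insert 5: 5 bumps 7 from row 1; 7 starts row 2. P = [[2, 5, 9], [7]], Q = [[1, 2, 3], [4]].
Insert 6: 6 bumps 9 from row 1; 9 appends to row 2. P = [[2, 5, 6], [7, 9]], Q = [[1, 2, 3], [4, 5]].
Insert 3: 3 bumps 5 from row 1; 5 bumps 7 from row 2; 7 starts row 3. P = [[2, 3, 6], [5, 9], [7]], Q = [[1, 2, 3], [4, 5], [6]].
Insert 1: 1 bumps 2 from row 1; 2 bumps 5 from row 2; 5 bumps 7 from row 3; 7 starts row 4. P = [[1, 3, 6], [2, 9], [5], [7]], Q = [[1, 2, 3], [4, 5], [6], [7]].
Insert 8: appended to row 1. P = [[1, 3, 6, 8], [2, 9], [5], [7]], Q = [[1, 2, 3, 8], [4, 5], [6], [7]].
Insert 4: 4 bumps 6 from row 1; 6 bumps 9 from row 2; 9 appends to row 3. P = [[1, 3, 4, 8], [2, 6], [5, 9], [7]], Q = [[1, 2, 3, 8], [4, 5], [6, 9], [7]].

So P = [[1, 3, 4, 8], [2, 6], [5, 9], [7]], Q = [[1, 2, 3, 8], [4, 5], [6, 9], [7]].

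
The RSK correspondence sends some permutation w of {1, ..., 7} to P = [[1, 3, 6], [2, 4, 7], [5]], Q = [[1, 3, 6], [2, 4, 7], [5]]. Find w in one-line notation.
2 1 5 4 3 7 6

Reverse the RSK construction: for i from n down to 1, find the cell of Q containing i, remove the entry at that cell from P, and reverse-bump it up through P; the value ejected from row 1 is w(i).

Step i=7: Q has 7 at row 2, column 3; remove 7 from row 2 of P and reverse-bump: 7 enters row 1 and ejects 6. So w(7) = 6. P is now [[1, 3, 7], [2, 4], [5]].
Step i=6: Q has 6 at row 1, column 3; remove that cell from P, ejecting 7. So w(6) = 7. P is now [[1, 3], [2, 4], [5]].
Step i=5: Q has 5 at row 3, column 1; remove 5 from row 3 of P and reverse-bump: 5 enters row 2 and ejects 4; 4 enters row 1 and ejects 3. So w(5) = 3. P is now [[1, 4], [2, 5]].
Step i=4: Q has 4 at row 2, column 2; remove 5 from row 2 of P and reverse-bump: 5 enters row 1 and ejects 4. So w(4) = 4. P is now [[1, 5], [2]].
Step i=3: Q has 3 at row 1, column 2; remove that cell from P, ejecting 5. So w(3) = 5. P is now [[1], [2]].
Step i=2: Q has 2 at row 2, column 1; remove 2 from row 2 of P and reverse-bump: 2 enters row 1 and ejects 1. So w(2) = 1. P is now [[2]].
Step i=1: Q has 1 at row 1, column 1; remove that cell from P, ejecting 2. So w(1) = 2. P is now [].

So w = 2 1 5 4 3 7 6.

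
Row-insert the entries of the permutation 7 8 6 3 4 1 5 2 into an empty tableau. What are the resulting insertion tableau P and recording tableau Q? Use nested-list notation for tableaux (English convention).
Insert each entry of the permutation into P by Schensted row insertion, recording in Q the position of each new cell.

Insert 7: appended to row 1. P = [[7]], Q = [[1]].
Insert 8: appended to row 1. P = [[7, 8]], Q = [[1, 2]].
Insert 6: 6 bumps 7 from row 1; 7 starts row 2. P = [[6, 8], [7]], Q = [[1, 2], [3]].
Insert 3: 3 bumps 6 from row 1; 6 bumps 7 from row 2; 7 starts row 3. P = [[3, 8], [6], [7]], Q = [[1, 2], [3], [4]].
Insert 4: 4 bumps 8 from row 1; 8 appends to row 2. P = [[3, 4], [6, 8], [7]], Q = [[1, 2], [3, 5], [4]].
Insert 1: 1 bumps 3 from row 1; 3 bumps 6 from row 2; 6 bumps 7 from row 3; 7 starts row 4. P = [[1, 4], [3, 8], [6], [7]], Q = [[1, 2], [3, 5], [4], [6]].
Insert 5: appended to row 1. P = [[1, 4, 5], [3, 8], [6], [7]], Q = [[1, 2, 7], [3, 5], [4], [6]].
Insert 2: 2 bumps 4 from row 1; 4 bumps 8 from row 2; 8 appends to row 3. P = [[1, 2, 5], [3, 4], [6, 8], [7]], Q = [[1, 2, 7], [3, 5], [4, 8], [6]].

So P = [[1, 2, 5], [3, 4], [6, 8], [7]], Q = [[1, 2, 7], [3, 5], [4, 8], [6]].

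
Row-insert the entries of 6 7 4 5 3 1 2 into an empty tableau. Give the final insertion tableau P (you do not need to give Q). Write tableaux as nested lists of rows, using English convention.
After inserting 6: P = [[6]].
After inserting 7: P = [[6, 7]].
After inserting 4: P = [[4, 7], [6]].
After inserting 5: P = [[4, 5], [6, 7]].
After inserting 3: P = [[3, 5], [4, 7], [6]].
After inserting 1: P = [[1, 5], [3, 7], [4], [6]].
After inserting 2: P = [[1, 2], [3, 5], [4, 7], [6]].

So P = [[1, 2], [3, 5], [4, 7], [6]].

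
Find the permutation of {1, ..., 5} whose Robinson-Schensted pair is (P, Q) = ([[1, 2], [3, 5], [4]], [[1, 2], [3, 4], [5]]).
Reverse RSK: for i = n, n-1, ..., 1, locate i in Q, remove the corresponding corner cell from P, and reverse-bump its entry up through P; the value ejected from row 1 is w(i).

So w = 4 5 1 3 2.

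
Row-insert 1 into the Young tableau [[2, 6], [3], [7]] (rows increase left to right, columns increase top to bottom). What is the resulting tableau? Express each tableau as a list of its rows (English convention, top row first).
[[1, 6], [2], [3], [7]]

In row 1, 1 replaces 2 (the leftmost entry greater than 1); 2 is bumped to row 2. In row 2, 2 replaces 3 (the leftmost entry greater than 2); 3 is bumped to row 3. In row 3, 3 replaces 7 (the leftmost entry greater than 3); 7 is bumped to row 4. 7 starts a new row 4. The new tableau is [[1, 6], [2], [3], [7]].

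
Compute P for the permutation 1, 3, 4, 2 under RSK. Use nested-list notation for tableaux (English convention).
P = [[1, 2, 4], [3]]

Insert 1: appended to row 1. P = [[1]].
Insert 3: appended to row 1. P = [[1, 3]].
Insert 4: appended to row 1. P = [[1, 3, 4]].
Insert 2: 2 bumps 3 from row 1; 3 starts row 2. P = [[1, 2, 4], [3]].

So P = [[1, 2, 4], [3]].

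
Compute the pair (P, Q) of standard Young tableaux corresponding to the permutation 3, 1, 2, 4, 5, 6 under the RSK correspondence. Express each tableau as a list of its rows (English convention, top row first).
P = [[1, 2, 4, 5, 6], [3]], Q = [[1, 3, 4, 5, 6], [2]]

Insert each entry of the permutation into P by Schensted row insertion, recording in Q the position of each new cell.

Insert 3: appended to row 1. P = [[3]], Q = [[1]].
Insert 1: 1 bumps 3 from row 1; 3 starts row 2. P = [[1], [3]], Q = [[1], [2]].
Insert 2: appended to row 1. P = [[1, 2], [3]], Q = [[1, 3], [2]].
Insert 4: appended to row 1. P = [[1, 2, 4], [3]], Q = [[1, 3, 4], [2]].
Insert 5: appended to row 1. P = [[1, 2, 4, 5], [3]], Q = [[1, 3, 4, 5], [2]].
Insert 6: appended to row 1. P = [[1, 2, 4, 5, 6], [3]], Q = [[1, 3, 4, 5, 6], [2]].

So P = [[1, 2, 4, 5, 6], [3]], Q = [[1, 3, 4, 5, 6], [2]].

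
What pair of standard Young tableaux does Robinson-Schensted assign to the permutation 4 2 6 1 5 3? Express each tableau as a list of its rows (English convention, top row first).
P = [[1, 3], [2, 5], [4, 6]], Q = [[1, 3], [2, 5], [4, 6]]

Insert each entry of the permutation into P by Schensted row insertion, recording in Q the position of each new cell.

After inserting 4: P = [[4]].
After inserting 2: P = [[2], [4]].
After inserting 6: P = [[2, 6], [4]].
After inserting 1: P = [[1, 6], [2], [4]].
After inserting 5: P = [[1, 5], [2, 6], [4]].
After inserting 3: P = [[1, 3], [2, 5], [4, 6]].

So P = [[1, 3], [2, 5], [4, 6]], Q = [[1, 3], [2, 5], [4, 6]].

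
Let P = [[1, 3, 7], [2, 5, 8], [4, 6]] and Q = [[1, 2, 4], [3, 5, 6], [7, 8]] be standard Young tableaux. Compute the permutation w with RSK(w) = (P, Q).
Reverse RSK: for i = n, n-1, ..., 1, locate i in Q, remove the corresponding corner cell from P, and reverse-bump its entry up through P; the value ejected from row 1 is w(i).

So w = 4 6 2 8 5 7 1 3.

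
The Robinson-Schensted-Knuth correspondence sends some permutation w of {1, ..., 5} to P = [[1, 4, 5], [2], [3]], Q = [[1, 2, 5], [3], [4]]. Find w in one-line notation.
3 4 2 1 5

Reverse the RSK construction: for i from n down to 1, find the cell of Q containing i, remove the entry at that cell from P, and reverse-bump it up through P; the value ejected from row 1 is w(i).

Step i=5: Q has 5 at row 1, column 3; remove that cell from P, ejecting 5. So w(5) = 5. P is now [[1, 4], [2], [3]].
Step i=4: Q has 4 at row 3, column 1; remove 3 from row 3 of P and reverse-bump: 3 enters row 2 and ejects 2; 2 enters row 1 and ejects 1. So w(4) = 1. P is now [[2, 4], [3]].
Step i=3: Q has 3 at row 2, column 1; remove 3 from row 2 of P and reverse-bump: 3 enters row 1 and ejects 2. So w(3) = 2. P is now [[3, 4]].
Step i=2: Q has 2 at row 1, column 2; remove that cell from P, ejecting 4. So w(2) = 4. P is now [[3]].
Step i=1: Q has 1 at row 1, column 1; remove that cell from P, ejecting 3. So w(1) = 3. P is now [].

So w = 3 4 2 1 5.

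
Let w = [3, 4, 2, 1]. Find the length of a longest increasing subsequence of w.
2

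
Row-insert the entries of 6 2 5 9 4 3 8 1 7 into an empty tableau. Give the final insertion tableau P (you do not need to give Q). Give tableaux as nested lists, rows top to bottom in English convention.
P = [[1, 3, 7], [2, 8], [4, 9], [5], [6]]

Insert 6: appended to row 1. P = [[6]].
Insert 2: 2 bumps 6 from row 1; 6 starts row 2. P = [[2], [6]].
Insert 5: appended to row 1. P = [[2, 5], [6]].
Insert 9: appended to row 1. P = [[2, 5, 9], [6]].
Insert 4: 4 bumps 5 from row 1; 5 bumps 6 from row 2; 6 starts row 3. P = [[2, 4, 9], [5], [6]].
Insert 3: 3 bumps 4 from row 1; 4 bumps 5 from row 2; 5 bumps 6 from row 3; 6 starts row 4. P = [[2, 3, 9], [4], [5], [6]].
Insert 8: 8 bumps 9 from row 1; 9 appends to row 2. P = [[2, 3, 8], [4, 9], [5], [6]].
Insert 1: 1 bumps 2 from row 1; 2 bumps 4 from row 2; 4 bumps 5 from row 3; 5 bumps 6 from row 4; 6 starts row 5. P = [[1, 3, 8], [2, 9], [4], [5], [6]].
Insert 7: 7 bumps 8 from row 1; 8 bumps 9 from row 2; 9 appends to row 3. P = [[1, 3, 7], [2, 8], [4, 9], [5], [6]].

So P = [[1, 3, 7], [2, 8], [4, 9], [5], [6]].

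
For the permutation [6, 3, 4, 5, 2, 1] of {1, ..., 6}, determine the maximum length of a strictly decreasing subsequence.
4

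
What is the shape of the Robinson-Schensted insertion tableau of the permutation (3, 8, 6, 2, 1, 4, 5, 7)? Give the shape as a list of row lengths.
Row-insert each entry into an empty tableau.

After inserting 3: P = [[3]].
After inserting 8: P = [[3, 8]].
After inserting 6: P = [[3, 6], [8]].
After inserting 2: P = [[2, 6], [3], [8]].
After inserting 1: P = [[1, 6], [2], [3], [8]].
After inserting 4: P = [[1, 4], [2, 6], [3], [8]].
After inserting 5: P = [[1, 4, 5], [2, 6], [3], [8]].
After inserting 7: P = [[1, 4, 5, 7], [2, 6], [3], [8]].

The final insertion tableau P = [[1, 4, 5, 7], [2, 6], [3], [8]] has shape [4, 2, 1, 1].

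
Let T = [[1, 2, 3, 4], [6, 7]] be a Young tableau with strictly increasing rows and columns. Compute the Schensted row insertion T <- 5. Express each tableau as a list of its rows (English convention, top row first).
5 is larger than every entry of row 1, so it is appended to row 1. The new tableau is [[1, 2, 3, 4, 5], [6, 7]].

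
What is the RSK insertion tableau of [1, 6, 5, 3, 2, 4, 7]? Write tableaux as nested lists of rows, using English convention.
P = [[1, 2, 4, 7], [3], [5], [6]]

After inserting 1: P = [[1]].
After inserting 6: P = [[1, 6]].
After inserting 5: P = [[1, 5], [6]].
After inserting 3: P = [[1, 3], [5], [6]].
After inserting 2: P = [[1, 2], [3], [5], [6]].
After inserting 4: P = [[1, 2, 4], [3], [5], [6]].
After inserting 7: P = [[1, 2, 4, 7], [3], [5], [6]].

So P = [[1, 2, 4, 7], [3], [5], [6]].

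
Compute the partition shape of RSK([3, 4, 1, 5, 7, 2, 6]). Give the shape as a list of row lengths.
[4, 3]

Row-insert each entry into an empty tableau.

After inserting 3: P = [[3]].
After inserting 4: P = [[3, 4]].
After inserting 1: P = [[1, 4], [3]].
After inserting 5: P = [[1, 4, 5], [3]].
After inserting 7: P = [[1, 4, 5, 7], [3]].
After inserting 2: P = [[1, 2, 5, 7], [3, 4]].
After inserting 6: P = [[1, 2, 5, 6], [3, 4, 7]].

The final insertion tableau P = [[1, 2, 5, 6], [3, 4, 7]] has shape [4, 3].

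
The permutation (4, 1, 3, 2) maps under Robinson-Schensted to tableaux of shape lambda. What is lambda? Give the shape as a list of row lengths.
RSK row insertion gives P = [[1, 2], [3], [4]], which has shape [2, 1, 1].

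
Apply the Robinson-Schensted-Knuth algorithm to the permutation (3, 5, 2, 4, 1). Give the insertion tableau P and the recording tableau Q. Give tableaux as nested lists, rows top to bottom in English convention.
P = [[1, 4], [2, 5], [3]], Q = [[1, 2], [3, 4], [5]]

Insert each entry of the permutation into P by Schensted row insertion, recording in Q the position of each new cell.

After inserting 3: P = [[3]].
After inserting 5: P = [[3, 5]].
After inserting 2: P = [[2, 5], [3]].
After inserting 4: P = [[2, 4], [3, 5]].
After inserting 1: P = [[1, 4], [2, 5], [3]].

So P = [[1, 4], [2, 5], [3]], Q = [[1, 2], [3, 4], [5]].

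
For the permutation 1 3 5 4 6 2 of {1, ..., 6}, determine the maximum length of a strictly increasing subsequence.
4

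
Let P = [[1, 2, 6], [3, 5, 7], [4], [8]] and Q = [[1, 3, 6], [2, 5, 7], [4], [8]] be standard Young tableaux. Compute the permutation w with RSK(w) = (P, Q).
Reverse the RSK construction: for i from n down to 1, find the cell of Q containing i, remove the entry at that cell from P, and reverse-bump it up through P; the value ejected from row 1 is w(i).

Step i=8: Q has 8 at row 4, column 1; remove 8 from row 4 of P and reverse-bump: 8 enters row 3 and ejects 4; 4 enters row 2 and ejects 3; 3 enters row 1 and ejects 2. So w(8) = 2. P is now [[1, 3, 6], [4, 5, 7], [8]].
Step i=7: Q has 7 at row 2, column 3; remove 7 from row 2 of P and reverse-bump: 7 enters row 1 and ejects 6. So w(7) = 6. P is now [[1, 3, 7], [4, 5], [8]].
Step i=6: Q has 6 at row 1, column 3; remove that cell from P, ejecting 7. So w(6) = 7. P is now [[1, 3], [4, 5], [8]].
Step i=5: Q has 5 at row 2, column 2; remove 5 from row 2 of P and reverse-bump: 5 enters row 1 and ejects 3. So w(5) = 3. P is now [[1, 5], [4], [8]].
Step i=4: Q has 4 at row 3, column 1; remove 8 from row 3 of P and reverse-bump: 8 enters row 2 and ejects 4; 4 enters row 1 and ejects 1. So w(4) = 1. P is now [[4, 5], [8]].
Step i=3: Q has 3 at row 1, column 2; remove that cell from P, ejecting 5. So w(3) = 5. P is now [[4], [8]].
Step i=2: Q has 2 at row 2, column 1; remove 8 from row 2 of P and reverse-bump: 8 enters row 1 and ejects 4. So w(2) = 4. P is now [[8]].
Step i=1: Q has 1 at row 1, column 1; remove that cell from P, ejecting 8. So w(1) = 8. P is now [].

So w = 8 4 5 1 3 7 6 2.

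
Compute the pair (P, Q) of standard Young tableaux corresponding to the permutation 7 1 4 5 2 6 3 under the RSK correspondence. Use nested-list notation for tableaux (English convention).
Insert each entry of the permutation into P by Schensted row insertion, recording in Q the position of each new cell.

After inserting 7: P = [[7]].
After inserting 1: P = [[1], [7]].
After inserting 4: P = [[1, 4], [7]].
After inserting 5: P = [[1, 4, 5], [7]].
After inserting 2: P = [[1, 2, 5], [4], [7]].
After inserting 6: P = [[1, 2, 5, 6], [4], [7]].
After inserting 3: P = [[1, 2, 3, 6], [4, 5], [7]].

So P = [[1, 2, 3, 6], [4, 5], [7]], Q = [[1, 3, 4, 6], [2, 7], [5]].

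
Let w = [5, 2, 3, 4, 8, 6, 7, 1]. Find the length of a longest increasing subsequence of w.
5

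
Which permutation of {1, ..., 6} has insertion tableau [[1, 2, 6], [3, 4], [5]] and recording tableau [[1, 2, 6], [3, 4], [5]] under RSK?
Reverse the RSK construction: for i from n down to 1, find the cell of Q containing i, remove the entry at that cell from P, and reverse-bump it up through P; the value ejected from row 1 is w(i).

Step i=6: Q has 6 at row 1, column 3; remove that cell from P, ejecting 6. So w(6) = 6. P is now [[1, 2], [3, 4], [5]].
Step i=5: Q has 5 at row 3, column 1; remove 5 from row 3 of P and reverse-bump: 5 enters row 2 and ejects 4; 4 enters row 1 and ejects 2. So w(5) = 2. P is now [[1, 4], [3, 5]].
Step i=4: Q has 4 at row 2, column 2; remove 5 from row 2 of P and reverse-bump: 5 enters row 1 and ejects 4. So w(4) = 4. P is now [[1, 5], [3]].
Step i=3: Q has 3 at row 2, column 1; remove 3 from row 2 of P and reverse-bump: 3 enters row 1 and ejects 1. So w(3) = 1. P is now [[3, 5]].
Step i=2: Q has 2 at row 1, column 2; remove that cell from P, ejecting 5. So w(2) = 5. P is now [[3]].
Step i=1: Q has 1 at row 1, column 1; remove that cell from P, ejecting 3. So w(1) = 3. P is now [].

So w = 3 5 1 4 2 6.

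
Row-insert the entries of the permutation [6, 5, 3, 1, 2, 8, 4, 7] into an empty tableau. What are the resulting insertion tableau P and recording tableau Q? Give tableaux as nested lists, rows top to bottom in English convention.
Insert each entry of the permutation into P by Schensted row insertion, recording in Q the position of each new cell.

Insert 6: appended to row 1. P = [[6]].
Insert 5: 5 bumps 6 from row 1; 6 starts row 2. P = [[5], [6]].
Insert 3: 3 bumps 5 from row 1; 5 bumps 6 from row 2; 6 starts row 3. P = [[3], [5], [6]].
Insert 1: 1 bumps 3 from row 1; 3 bumps 5 from row 2; 5 bumps 6 from row 3; 6 starts row 4. P = [[1], [3], [5], [6]].
Insert 2: appended to row 1. P = [[1, 2], [3], [5], [6]].
Insert 8: appended to row 1. P = [[1, 2, 8], [3], [5], [6]].
Insert 4: 4 bumps 8 from row 1; 8 appends to row 2. P = [[1, 2, 4], [3, 8], [5], [6]].
Insert 7: appended to row 1. P = [[1, 2, 4, 7], [3, 8], [5], [6]].

So P = [[1, 2, 4, 7], [3, 8], [5], [6]], Q = [[1, 5, 6, 8], [2, 7], [3], [4]].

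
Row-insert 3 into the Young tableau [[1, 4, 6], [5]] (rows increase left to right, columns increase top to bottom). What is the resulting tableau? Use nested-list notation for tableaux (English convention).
In row 1, 3 replaces 4 (the leftmost entry greater than 3); 4 is bumped to row 2. In row 2, 4 replaces 5 (the leftmost entry greater than 4); 5 is bumped to row 3. 5 starts a new row 3. The new tableau is [[1, 3, 6], [4], [5]].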